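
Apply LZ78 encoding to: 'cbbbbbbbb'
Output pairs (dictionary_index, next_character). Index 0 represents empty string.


LZ78 encoding steps:
Dictionary: {0: ''}
Step 1: w='' (idx 0), next='c' -> output (0, 'c'), add 'c' as idx 1
Step 2: w='' (idx 0), next='b' -> output (0, 'b'), add 'b' as idx 2
Step 3: w='b' (idx 2), next='b' -> output (2, 'b'), add 'bb' as idx 3
Step 4: w='bb' (idx 3), next='b' -> output (3, 'b'), add 'bbb' as idx 4
Step 5: w='bb' (idx 3), end of input -> output (3, '')


Encoded: [(0, 'c'), (0, 'b'), (2, 'b'), (3, 'b'), (3, '')]


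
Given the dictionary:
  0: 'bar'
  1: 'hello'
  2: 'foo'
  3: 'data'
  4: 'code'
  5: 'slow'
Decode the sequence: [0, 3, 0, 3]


Look up each index in the dictionary:
  0 -> 'bar'
  3 -> 'data'
  0 -> 'bar'
  3 -> 'data'

Decoded: "bar data bar data"


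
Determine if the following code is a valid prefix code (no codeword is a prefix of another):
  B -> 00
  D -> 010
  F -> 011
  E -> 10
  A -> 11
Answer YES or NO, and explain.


Checking each pair (does one codeword prefix another?):
  B='00' vs D='010': no prefix
  B='00' vs F='011': no prefix
  B='00' vs E='10': no prefix
  B='00' vs A='11': no prefix
  D='010' vs B='00': no prefix
  D='010' vs F='011': no prefix
  D='010' vs E='10': no prefix
  D='010' vs A='11': no prefix
  F='011' vs B='00': no prefix
  F='011' vs D='010': no prefix
  F='011' vs E='10': no prefix
  F='011' vs A='11': no prefix
  E='10' vs B='00': no prefix
  E='10' vs D='010': no prefix
  E='10' vs F='011': no prefix
  E='10' vs A='11': no prefix
  A='11' vs B='00': no prefix
  A='11' vs D='010': no prefix
  A='11' vs F='011': no prefix
  A='11' vs E='10': no prefix
No violation found over all pairs.

YES -- this is a valid prefix code. No codeword is a prefix of any other codeword.


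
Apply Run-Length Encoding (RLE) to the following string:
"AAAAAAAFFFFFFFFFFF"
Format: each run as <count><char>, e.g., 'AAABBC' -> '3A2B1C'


Scanning runs left to right:
  i=0: run of 'A' x 7 -> '7A'
  i=7: run of 'F' x 11 -> '11F'

RLE = 7A11F


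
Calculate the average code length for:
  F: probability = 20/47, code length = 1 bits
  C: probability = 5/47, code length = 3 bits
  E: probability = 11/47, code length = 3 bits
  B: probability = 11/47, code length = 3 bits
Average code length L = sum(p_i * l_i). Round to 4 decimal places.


Weighted contributions p_i * l_i:
  F: (20/47) * 1 = 20/47
  C: (5/47) * 3 = 15/47
  E: (11/47) * 3 = 33/47
  B: (11/47) * 3 = 33/47
Sum = (20 + 15 + 33 + 33)/47 = 101/47

L = 101/47 = 2.1489 bits/symbol


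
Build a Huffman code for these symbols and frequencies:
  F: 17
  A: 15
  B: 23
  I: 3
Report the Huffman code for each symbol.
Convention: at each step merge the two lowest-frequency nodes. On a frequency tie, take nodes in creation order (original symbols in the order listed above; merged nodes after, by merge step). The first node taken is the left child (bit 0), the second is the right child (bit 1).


Huffman tree construction:
Step 1: Merge I(3) + A(15) = 18
Step 2: Merge F(17) + (I+A)(18) = 35
Step 3: Merge B(23) + (F+(I+A))(35) = 58
Read each symbol's code off the tree from the root (left child = 0, right child = 1).

Codes:
  F: 10 (length 2)
  A: 111 (length 3)
  B: 0 (length 1)
  I: 110 (length 3)
Average code length: 111/58 = 1.9138 bits/symbol


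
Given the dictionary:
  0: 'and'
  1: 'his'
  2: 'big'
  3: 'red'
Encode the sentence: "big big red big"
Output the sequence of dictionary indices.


Look up each word in the dictionary:
  'big' -> 2
  'big' -> 2
  'red' -> 3
  'big' -> 2

Encoded: [2, 2, 3, 2]


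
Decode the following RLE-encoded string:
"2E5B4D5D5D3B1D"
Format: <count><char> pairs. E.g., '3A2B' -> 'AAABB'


Expanding each <count><char> pair:
  2E -> 'EE'
  5B -> 'BBBBB'
  4D -> 'DDDD'
  5D -> 'DDDDD'
  5D -> 'DDDDD'
  3B -> 'BBB'
  1D -> 'D'

Decoded = EEBBBBBDDDDDDDDDDDDDDBBBD


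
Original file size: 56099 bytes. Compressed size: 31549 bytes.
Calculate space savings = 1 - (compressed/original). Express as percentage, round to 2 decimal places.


ratio = compressed/original = 31549/56099 = 0.562381
savings = 1 - ratio = 1 - 0.562381 = 0.437619
as a percentage: 0.437619 * 100 = 43.76%

Space savings = 1 - 31549/56099 = 43.76%


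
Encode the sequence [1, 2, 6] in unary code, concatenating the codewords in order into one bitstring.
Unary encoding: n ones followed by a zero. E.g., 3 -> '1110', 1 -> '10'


Encode each number as n ones followed by a terminating 0:
  1 -> 10 (2 bits)
  2 -> 110 (3 bits)
  6 -> 1111110 (7 bits)
Total length = 2 + 3 + 7 = 12 bits.

Unary([1, 2, 6]) = 101101111110 (12 bits)


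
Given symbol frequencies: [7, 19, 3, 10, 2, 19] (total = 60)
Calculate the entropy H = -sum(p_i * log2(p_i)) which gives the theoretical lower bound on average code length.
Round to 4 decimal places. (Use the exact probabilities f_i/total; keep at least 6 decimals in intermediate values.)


Per-symbol terms -p_i * log2(p_i) with p_i = f_i/60:
  p = 7/60 = 0.116667: log2(p) = -3.099536, -p*log2(p) = 0.361612
  p = 19/60 = 0.316667: log2(p) = -1.658963, -p*log2(p) = 0.525338
  p = 3/60 = 0.050000: log2(p) = -4.321928, -p*log2(p) = 0.216096
  p = 10/60 = 0.166667: log2(p) = -2.584963, -p*log2(p) = 0.430827
  p = 2/60 = 0.033333: log2(p) = -4.906891, -p*log2(p) = 0.163563
  p = 19/60 = 0.316667: log2(p) = -1.658963, -p*log2(p) = 0.525338
H = 0.361612 + 0.525338 + 0.216096 + 0.430827 + 0.163563 + 0.525338 = 2.222774

H = 2.2228 bits/symbol


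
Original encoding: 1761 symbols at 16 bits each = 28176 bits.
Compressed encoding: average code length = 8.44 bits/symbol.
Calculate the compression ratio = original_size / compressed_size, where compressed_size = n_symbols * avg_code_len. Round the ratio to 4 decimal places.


original_size = n_symbols * orig_bits = 1761 * 16 = 28176 bits
compressed_size = n_symbols * avg_code_len = 1761 * 8.44 = 14862.84 bits
ratio = original_size / compressed_size = 28176 / 14862.84 = 1.8957

Compression ratio = 1.8957


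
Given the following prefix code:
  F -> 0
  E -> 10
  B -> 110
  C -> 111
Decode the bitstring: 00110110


Decoding step by step:
Bits 0 -> F
Bits 0 -> F
Bits 110 -> B
Bits 110 -> B


Decoded message: FFBB


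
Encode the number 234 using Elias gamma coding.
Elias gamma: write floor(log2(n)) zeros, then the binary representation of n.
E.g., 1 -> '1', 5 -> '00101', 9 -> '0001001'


num_bits = floor(log2(234)) + 1 = 8
leading_zeros = num_bits - 1 = 7
binary(234) = 11101010

Elias gamma(234) = '0000000' + '11101010' = 000000011101010 (15 bits)


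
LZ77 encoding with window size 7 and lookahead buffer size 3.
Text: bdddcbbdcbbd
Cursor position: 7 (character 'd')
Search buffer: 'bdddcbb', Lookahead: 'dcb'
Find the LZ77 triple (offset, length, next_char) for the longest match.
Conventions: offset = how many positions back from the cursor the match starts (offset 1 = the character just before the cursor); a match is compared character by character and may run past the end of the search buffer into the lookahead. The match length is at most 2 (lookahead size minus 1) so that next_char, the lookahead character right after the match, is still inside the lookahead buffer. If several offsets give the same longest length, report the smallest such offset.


Try each offset into the search buffer:
  offset=1 (pos 6, char 'b'): match length 0
  offset=2 (pos 5, char 'b'): match length 0
  offset=3 (pos 4, char 'c'): match length 0
  offset=4 (pos 3, char 'd'): match length 2
  offset=5 (pos 2, char 'd'): match length 1
  offset=6 (pos 1, char 'd'): match length 1
  offset=7 (pos 0, char 'b'): match length 0
Longest match has length 2 at offset 4.
next_char = character at position 7 + 2 = 9 -> 'b'

Best match: offset=4, length=2 (matching 'dc' starting at position 3)
LZ77 triple: (4, 2, 'b')


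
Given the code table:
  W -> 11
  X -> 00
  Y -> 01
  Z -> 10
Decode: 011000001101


Decoding:
01 -> Y
10 -> Z
00 -> X
00 -> X
11 -> W
01 -> Y


Result: YZXXWY


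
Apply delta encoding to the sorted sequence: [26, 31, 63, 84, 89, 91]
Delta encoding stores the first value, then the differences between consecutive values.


First value: 26
Deltas:
  31 - 26 = 5
  63 - 31 = 32
  84 - 63 = 21
  89 - 84 = 5
  91 - 89 = 2


Delta encoded: [26, 5, 32, 21, 5, 2]


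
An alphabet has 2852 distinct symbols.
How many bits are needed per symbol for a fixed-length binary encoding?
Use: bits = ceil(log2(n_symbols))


log2(2852) = 11.4778
Bracket: 2^11 = 2048 < 2852 <= 2^12 = 4096
So ceil(log2(2852)) = 12

bits = ceil(log2(2852)) = ceil(11.4778) = 12 bits


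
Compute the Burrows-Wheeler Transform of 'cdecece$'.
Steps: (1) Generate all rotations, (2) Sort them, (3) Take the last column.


Rotations (sorted):
  0: $cdecece -> last char: e
  1: cdecece$ -> last char: $
  2: ce$cdece -> last char: e
  3: cece$cde -> last char: e
  4: decece$c -> last char: c
  5: e$cdecec -> last char: c
  6: ece$cdec -> last char: c
  7: ecece$cd -> last char: d


BWT = e$eecccd


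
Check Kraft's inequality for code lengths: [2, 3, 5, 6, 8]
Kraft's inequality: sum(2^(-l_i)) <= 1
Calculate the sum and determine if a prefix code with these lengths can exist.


Sum = 2^(-2) + 2^(-3) + 2^(-5) + 2^(-6) + 2^(-8)
    = 0.25 + 0.125 + 0.03125 + 0.015625 + 0.00390625
    = 109/256 = 0.42578125
Since 0.42578125 <= 1, Kraft's inequality IS satisfied.
A prefix code with these lengths CAN exist.

Kraft sum = 0.42578125. Satisfied.


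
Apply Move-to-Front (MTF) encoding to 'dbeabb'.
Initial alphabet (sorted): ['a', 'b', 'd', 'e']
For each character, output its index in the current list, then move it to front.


MTF encoding:
'd': index 2 in ['a', 'b', 'd', 'e'] -> ['d', 'a', 'b', 'e']
'b': index 2 in ['d', 'a', 'b', 'e'] -> ['b', 'd', 'a', 'e']
'e': index 3 in ['b', 'd', 'a', 'e'] -> ['e', 'b', 'd', 'a']
'a': index 3 in ['e', 'b', 'd', 'a'] -> ['a', 'e', 'b', 'd']
'b': index 2 in ['a', 'e', 'b', 'd'] -> ['b', 'a', 'e', 'd']
'b': index 0 in ['b', 'a', 'e', 'd'] -> ['b', 'a', 'e', 'd']


Output: [2, 2, 3, 3, 2, 0]


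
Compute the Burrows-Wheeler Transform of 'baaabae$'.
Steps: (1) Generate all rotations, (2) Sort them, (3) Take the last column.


Rotations (sorted):
  0: $baaabae -> last char: e
  1: aaabae$b -> last char: b
  2: aabae$ba -> last char: a
  3: abae$baa -> last char: a
  4: ae$baaab -> last char: b
  5: baaabae$ -> last char: $
  6: bae$baaa -> last char: a
  7: e$baaaba -> last char: a


BWT = ebaab$aa


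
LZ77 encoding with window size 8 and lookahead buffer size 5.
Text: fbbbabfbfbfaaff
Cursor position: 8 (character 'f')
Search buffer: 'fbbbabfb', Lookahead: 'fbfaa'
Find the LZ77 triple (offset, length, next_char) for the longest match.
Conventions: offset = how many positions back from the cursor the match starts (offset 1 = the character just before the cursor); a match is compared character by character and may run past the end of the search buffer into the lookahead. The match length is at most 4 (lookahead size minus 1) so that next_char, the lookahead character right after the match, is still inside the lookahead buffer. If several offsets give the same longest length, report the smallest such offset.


Try each offset into the search buffer:
  offset=1 (pos 7, char 'b'): match length 0
  offset=2 (pos 6, char 'f'): match length 3
  offset=3 (pos 5, char 'b'): match length 0
  offset=4 (pos 4, char 'a'): match length 0
  offset=5 (pos 3, char 'b'): match length 0
  offset=6 (pos 2, char 'b'): match length 0
  offset=7 (pos 1, char 'b'): match length 0
  offset=8 (pos 0, char 'f'): match length 2
Longest match has length 3 at offset 2.
next_char = character at position 8 + 3 = 11 -> 'a'

Best match: offset=2, length=3 (matching 'fbf' starting at position 6)
LZ77 triple: (2, 3, 'a')


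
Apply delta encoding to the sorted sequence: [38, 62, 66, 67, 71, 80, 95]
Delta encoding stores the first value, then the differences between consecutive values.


First value: 38
Deltas:
  62 - 38 = 24
  66 - 62 = 4
  67 - 66 = 1
  71 - 67 = 4
  80 - 71 = 9
  95 - 80 = 15


Delta encoded: [38, 24, 4, 1, 4, 9, 15]


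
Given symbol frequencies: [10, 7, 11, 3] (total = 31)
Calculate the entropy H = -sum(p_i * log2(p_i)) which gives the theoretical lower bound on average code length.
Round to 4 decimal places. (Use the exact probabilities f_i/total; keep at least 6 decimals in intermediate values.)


Per-symbol terms -p_i * log2(p_i) with p_i = f_i/31:
  p = 10/31 = 0.322581: log2(p) = -1.632268, -p*log2(p) = 0.526538
  p = 7/31 = 0.225806: log2(p) = -2.146841, -p*log2(p) = 0.484771
  p = 11/31 = 0.354839: log2(p) = -1.494765, -p*log2(p) = 0.530400
  p = 3/31 = 0.096774: log2(p) = -3.369234, -p*log2(p) = 0.326055
H = 0.526538 + 0.484771 + 0.530400 + 0.326055 = 1.867764

H = 1.8678 bits/symbol


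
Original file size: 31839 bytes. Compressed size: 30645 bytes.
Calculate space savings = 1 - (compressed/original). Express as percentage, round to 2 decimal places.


ratio = compressed/original = 30645/31839 = 0.962499
savings = 1 - ratio = 1 - 0.962499 = 0.037501
as a percentage: 0.037501 * 100 = 3.75%

Space savings = 1 - 30645/31839 = 3.75%


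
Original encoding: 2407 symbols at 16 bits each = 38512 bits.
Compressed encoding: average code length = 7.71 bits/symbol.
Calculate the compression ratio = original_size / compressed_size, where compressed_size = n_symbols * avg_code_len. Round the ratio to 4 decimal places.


original_size = n_symbols * orig_bits = 2407 * 16 = 38512 bits
compressed_size = n_symbols * avg_code_len = 2407 * 7.71 = 18557.97 bits
ratio = original_size / compressed_size = 38512 / 18557.97 = 2.0752

Compression ratio = 2.0752


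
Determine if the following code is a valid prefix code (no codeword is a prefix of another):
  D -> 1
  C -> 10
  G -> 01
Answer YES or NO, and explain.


Checking each pair (does one codeword prefix another?):
  D='1' vs C='10': prefix -- VIOLATION

NO -- this is NOT a valid prefix code. D (1) is a prefix of C (10).


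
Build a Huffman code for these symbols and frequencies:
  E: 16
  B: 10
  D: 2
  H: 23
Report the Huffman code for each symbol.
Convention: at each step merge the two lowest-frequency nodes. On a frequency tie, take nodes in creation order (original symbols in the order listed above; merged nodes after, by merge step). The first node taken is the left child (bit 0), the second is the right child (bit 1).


Huffman tree construction:
Step 1: Merge D(2) + B(10) = 12
Step 2: Merge (D+B)(12) + E(16) = 28
Step 3: Merge H(23) + ((D+B)+E)(28) = 51
Read each symbol's code off the tree from the root (left child = 0, right child = 1).

Codes:
  E: 11 (length 2)
  B: 101 (length 3)
  D: 100 (length 3)
  H: 0 (length 1)
Average code length: 91/51 = 1.7843 bits/symbol


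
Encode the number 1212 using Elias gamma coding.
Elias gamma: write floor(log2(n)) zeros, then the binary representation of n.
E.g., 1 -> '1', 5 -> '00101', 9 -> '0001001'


num_bits = floor(log2(1212)) + 1 = 11
leading_zeros = num_bits - 1 = 10
binary(1212) = 10010111100

Elias gamma(1212) = '0000000000' + '10010111100' = 000000000010010111100 (21 bits)


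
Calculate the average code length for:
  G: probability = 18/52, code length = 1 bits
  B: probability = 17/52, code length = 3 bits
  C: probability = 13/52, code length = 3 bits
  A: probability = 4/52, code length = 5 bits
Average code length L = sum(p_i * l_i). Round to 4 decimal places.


Weighted contributions p_i * l_i:
  G: (18/52) * 1 = 18/52
  B: (17/52) * 3 = 51/52
  C: (13/52) * 3 = 39/52
  A: (4/52) * 5 = 20/52
Sum = (18 + 51 + 39 + 20)/52 = 128/52

L = 128/52 = 2.4615 bits/symbol


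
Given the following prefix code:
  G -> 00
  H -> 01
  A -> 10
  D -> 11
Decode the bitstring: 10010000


Decoding step by step:
Bits 10 -> A
Bits 01 -> H
Bits 00 -> G
Bits 00 -> G


Decoded message: AHGG


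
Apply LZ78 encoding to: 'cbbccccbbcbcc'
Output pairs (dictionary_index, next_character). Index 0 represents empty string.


LZ78 encoding steps:
Dictionary: {0: ''}
Step 1: w='' (idx 0), next='c' -> output (0, 'c'), add 'c' as idx 1
Step 2: w='' (idx 0), next='b' -> output (0, 'b'), add 'b' as idx 2
Step 3: w='b' (idx 2), next='c' -> output (2, 'c'), add 'bc' as idx 3
Step 4: w='c' (idx 1), next='c' -> output (1, 'c'), add 'cc' as idx 4
Step 5: w='c' (idx 1), next='b' -> output (1, 'b'), add 'cb' as idx 5
Step 6: w='bc' (idx 3), next='b' -> output (3, 'b'), add 'bcb' as idx 6
Step 7: w='cc' (idx 4), end of input -> output (4, '')


Encoded: [(0, 'c'), (0, 'b'), (2, 'c'), (1, 'c'), (1, 'b'), (3, 'b'), (4, '')]


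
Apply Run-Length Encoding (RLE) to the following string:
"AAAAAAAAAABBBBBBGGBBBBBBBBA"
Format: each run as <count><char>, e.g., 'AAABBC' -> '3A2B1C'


Scanning runs left to right:
  i=0: run of 'A' x 10 -> '10A'
  i=10: run of 'B' x 6 -> '6B'
  i=16: run of 'G' x 2 -> '2G'
  i=18: run of 'B' x 8 -> '8B'
  i=26: run of 'A' x 1 -> '1A'

RLE = 10A6B2G8B1A


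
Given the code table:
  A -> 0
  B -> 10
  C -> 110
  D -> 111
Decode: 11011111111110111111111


Decoding:
110 -> C
111 -> D
111 -> D
111 -> D
10 -> B
111 -> D
111 -> D
111 -> D


Result: CDDDBDDD


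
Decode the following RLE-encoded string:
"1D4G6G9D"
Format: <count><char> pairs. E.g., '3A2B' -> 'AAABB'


Expanding each <count><char> pair:
  1D -> 'D'
  4G -> 'GGGG'
  6G -> 'GGGGGG'
  9D -> 'DDDDDDDDD'

Decoded = DGGGGGGGGGGDDDDDDDDD


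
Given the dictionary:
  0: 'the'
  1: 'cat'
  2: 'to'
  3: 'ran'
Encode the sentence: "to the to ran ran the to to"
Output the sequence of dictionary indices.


Look up each word in the dictionary:
  'to' -> 2
  'the' -> 0
  'to' -> 2
  'ran' -> 3
  'ran' -> 3
  'the' -> 0
  'to' -> 2
  'to' -> 2

Encoded: [2, 0, 2, 3, 3, 0, 2, 2]


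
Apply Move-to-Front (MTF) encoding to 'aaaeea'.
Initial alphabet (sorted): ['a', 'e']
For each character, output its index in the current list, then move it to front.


MTF encoding:
'a': index 0 in ['a', 'e'] -> ['a', 'e']
'a': index 0 in ['a', 'e'] -> ['a', 'e']
'a': index 0 in ['a', 'e'] -> ['a', 'e']
'e': index 1 in ['a', 'e'] -> ['e', 'a']
'e': index 0 in ['e', 'a'] -> ['e', 'a']
'a': index 1 in ['e', 'a'] -> ['a', 'e']


Output: [0, 0, 0, 1, 0, 1]


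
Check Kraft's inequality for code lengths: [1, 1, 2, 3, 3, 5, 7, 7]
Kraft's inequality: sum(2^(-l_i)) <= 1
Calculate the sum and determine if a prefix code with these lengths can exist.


Sum = 2^(-1) + 2^(-1) + 2^(-2) + 2^(-3) + 2^(-3) + 2^(-5) + 2^(-7) + 2^(-7)
    = 0.5 + 0.5 + 0.25 + 0.125 + 0.125 + 0.03125 + 0.0078125 + 0.0078125
    = 198/128 = 1.546875
Since 1.546875 > 1, Kraft's inequality is NOT satisfied.
A prefix code with these lengths CANNOT exist.

Kraft sum = 1.546875. Not satisfied.


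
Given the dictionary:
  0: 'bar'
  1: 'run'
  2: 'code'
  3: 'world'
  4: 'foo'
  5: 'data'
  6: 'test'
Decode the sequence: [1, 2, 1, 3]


Look up each index in the dictionary:
  1 -> 'run'
  2 -> 'code'
  1 -> 'run'
  3 -> 'world'

Decoded: "run code run world"


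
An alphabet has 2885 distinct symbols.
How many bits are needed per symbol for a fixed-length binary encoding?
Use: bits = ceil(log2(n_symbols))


log2(2885) = 11.4944
Bracket: 2^11 = 2048 < 2885 <= 2^12 = 4096
So ceil(log2(2885)) = 12

bits = ceil(log2(2885)) = ceil(11.4944) = 12 bits


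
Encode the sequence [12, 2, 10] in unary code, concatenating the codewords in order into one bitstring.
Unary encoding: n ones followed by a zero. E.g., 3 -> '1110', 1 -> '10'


Encode each number as n ones followed by a terminating 0:
  12 -> 1111111111110 (13 bits)
  2 -> 110 (3 bits)
  10 -> 11111111110 (11 bits)
Total length = 13 + 3 + 11 = 27 bits.

Unary([12, 2, 10]) = 111111111111011011111111110 (27 bits)


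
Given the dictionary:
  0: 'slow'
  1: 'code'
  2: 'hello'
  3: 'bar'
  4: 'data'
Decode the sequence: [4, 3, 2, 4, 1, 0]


Look up each index in the dictionary:
  4 -> 'data'
  3 -> 'bar'
  2 -> 'hello'
  4 -> 'data'
  1 -> 'code'
  0 -> 'slow'

Decoded: "data bar hello data code slow"


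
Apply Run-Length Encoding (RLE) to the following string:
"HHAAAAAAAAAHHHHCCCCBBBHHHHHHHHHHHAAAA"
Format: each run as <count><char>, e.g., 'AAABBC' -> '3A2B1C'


Scanning runs left to right:
  i=0: run of 'H' x 2 -> '2H'
  i=2: run of 'A' x 9 -> '9A'
  i=11: run of 'H' x 4 -> '4H'
  i=15: run of 'C' x 4 -> '4C'
  i=19: run of 'B' x 3 -> '3B'
  i=22: run of 'H' x 11 -> '11H'
  i=33: run of 'A' x 4 -> '4A'

RLE = 2H9A4H4C3B11H4A


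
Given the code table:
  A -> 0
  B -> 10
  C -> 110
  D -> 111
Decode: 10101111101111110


Decoding:
10 -> B
10 -> B
111 -> D
110 -> C
111 -> D
111 -> D
0 -> A


Result: BBDCDDA


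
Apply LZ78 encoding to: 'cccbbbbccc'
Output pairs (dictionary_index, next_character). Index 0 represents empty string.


LZ78 encoding steps:
Dictionary: {0: ''}
Step 1: w='' (idx 0), next='c' -> output (0, 'c'), add 'c' as idx 1
Step 2: w='c' (idx 1), next='c' -> output (1, 'c'), add 'cc' as idx 2
Step 3: w='' (idx 0), next='b' -> output (0, 'b'), add 'b' as idx 3
Step 4: w='b' (idx 3), next='b' -> output (3, 'b'), add 'bb' as idx 4
Step 5: w='b' (idx 3), next='c' -> output (3, 'c'), add 'bc' as idx 5
Step 6: w='cc' (idx 2), end of input -> output (2, '')


Encoded: [(0, 'c'), (1, 'c'), (0, 'b'), (3, 'b'), (3, 'c'), (2, '')]


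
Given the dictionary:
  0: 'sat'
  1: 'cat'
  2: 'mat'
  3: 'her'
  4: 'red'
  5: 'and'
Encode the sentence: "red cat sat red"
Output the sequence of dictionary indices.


Look up each word in the dictionary:
  'red' -> 4
  'cat' -> 1
  'sat' -> 0
  'red' -> 4

Encoded: [4, 1, 0, 4]


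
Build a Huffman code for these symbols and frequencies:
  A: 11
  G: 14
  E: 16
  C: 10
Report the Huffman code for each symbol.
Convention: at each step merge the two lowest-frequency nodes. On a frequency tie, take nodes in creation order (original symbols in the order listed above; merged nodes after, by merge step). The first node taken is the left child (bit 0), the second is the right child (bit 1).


Huffman tree construction:
Step 1: Merge C(10) + A(11) = 21
Step 2: Merge G(14) + E(16) = 30
Step 3: Merge (C+A)(21) + (G+E)(30) = 51
Read each symbol's code off the tree from the root (left child = 0, right child = 1).

Codes:
  A: 01 (length 2)
  G: 10 (length 2)
  E: 11 (length 2)
  C: 00 (length 2)
Average code length: 102/51 = 2.0000 bits/symbol


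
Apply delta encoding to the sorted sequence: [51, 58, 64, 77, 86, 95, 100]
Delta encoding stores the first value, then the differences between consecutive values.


First value: 51
Deltas:
  58 - 51 = 7
  64 - 58 = 6
  77 - 64 = 13
  86 - 77 = 9
  95 - 86 = 9
  100 - 95 = 5


Delta encoded: [51, 7, 6, 13, 9, 9, 5]


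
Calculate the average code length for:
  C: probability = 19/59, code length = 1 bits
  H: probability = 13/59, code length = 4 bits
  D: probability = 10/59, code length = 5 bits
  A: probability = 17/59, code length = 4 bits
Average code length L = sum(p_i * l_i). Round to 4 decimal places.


Weighted contributions p_i * l_i:
  C: (19/59) * 1 = 19/59
  H: (13/59) * 4 = 52/59
  D: (10/59) * 5 = 50/59
  A: (17/59) * 4 = 68/59
Sum = (19 + 52 + 50 + 68)/59 = 189/59

L = 189/59 = 3.2034 bits/symbol


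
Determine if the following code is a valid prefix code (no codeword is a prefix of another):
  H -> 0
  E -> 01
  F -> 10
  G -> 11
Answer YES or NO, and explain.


Checking each pair (does one codeword prefix another?):
  H='0' vs E='01': prefix -- VIOLATION

NO -- this is NOT a valid prefix code. H (0) is a prefix of E (01).


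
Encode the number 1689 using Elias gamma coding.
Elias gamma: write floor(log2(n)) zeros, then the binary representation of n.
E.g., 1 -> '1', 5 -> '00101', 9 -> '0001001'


num_bits = floor(log2(1689)) + 1 = 11
leading_zeros = num_bits - 1 = 10
binary(1689) = 11010011001

Elias gamma(1689) = '0000000000' + '11010011001' = 000000000011010011001 (21 bits)


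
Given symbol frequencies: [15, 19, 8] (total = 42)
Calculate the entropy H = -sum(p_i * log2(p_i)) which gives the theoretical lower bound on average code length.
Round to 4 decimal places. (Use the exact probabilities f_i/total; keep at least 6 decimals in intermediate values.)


Per-symbol terms -p_i * log2(p_i) with p_i = f_i/42:
  p = 15/42 = 0.357143: log2(p) = -1.485427, -p*log2(p) = 0.530510
  p = 19/42 = 0.452381: log2(p) = -1.144390, -p*log2(p) = 0.517700
  p = 8/42 = 0.190476: log2(p) = -2.392317, -p*log2(p) = 0.455680
H = 0.530510 + 0.517700 + 0.455680 = 1.503890

H = 1.5039 bits/symbol


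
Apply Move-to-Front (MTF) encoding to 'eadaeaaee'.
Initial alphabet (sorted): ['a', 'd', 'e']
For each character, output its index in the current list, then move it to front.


MTF encoding:
'e': index 2 in ['a', 'd', 'e'] -> ['e', 'a', 'd']
'a': index 1 in ['e', 'a', 'd'] -> ['a', 'e', 'd']
'd': index 2 in ['a', 'e', 'd'] -> ['d', 'a', 'e']
'a': index 1 in ['d', 'a', 'e'] -> ['a', 'd', 'e']
'e': index 2 in ['a', 'd', 'e'] -> ['e', 'a', 'd']
'a': index 1 in ['e', 'a', 'd'] -> ['a', 'e', 'd']
'a': index 0 in ['a', 'e', 'd'] -> ['a', 'e', 'd']
'e': index 1 in ['a', 'e', 'd'] -> ['e', 'a', 'd']
'e': index 0 in ['e', 'a', 'd'] -> ['e', 'a', 'd']


Output: [2, 1, 2, 1, 2, 1, 0, 1, 0]


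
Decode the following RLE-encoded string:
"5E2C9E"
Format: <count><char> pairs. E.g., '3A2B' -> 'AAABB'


Expanding each <count><char> pair:
  5E -> 'EEEEE'
  2C -> 'CC'
  9E -> 'EEEEEEEEE'

Decoded = EEEEECCEEEEEEEEE


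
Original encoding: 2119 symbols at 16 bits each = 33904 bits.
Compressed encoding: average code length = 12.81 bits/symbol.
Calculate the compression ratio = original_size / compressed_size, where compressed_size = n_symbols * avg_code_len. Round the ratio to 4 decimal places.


original_size = n_symbols * orig_bits = 2119 * 16 = 33904 bits
compressed_size = n_symbols * avg_code_len = 2119 * 12.81 = 27144.39 bits
ratio = original_size / compressed_size = 33904 / 27144.39 = 1.249

Compression ratio = 1.249


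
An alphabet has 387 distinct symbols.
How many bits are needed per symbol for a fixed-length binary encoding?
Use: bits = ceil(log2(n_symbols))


log2(387) = 8.5962
Bracket: 2^8 = 256 < 387 <= 2^9 = 512
So ceil(log2(387)) = 9

bits = ceil(log2(387)) = ceil(8.5962) = 9 bits


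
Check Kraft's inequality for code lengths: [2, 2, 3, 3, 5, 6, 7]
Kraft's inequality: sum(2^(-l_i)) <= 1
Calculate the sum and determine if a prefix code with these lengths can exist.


Sum = 2^(-2) + 2^(-2) + 2^(-3) + 2^(-3) + 2^(-5) + 2^(-6) + 2^(-7)
    = 0.25 + 0.25 + 0.125 + 0.125 + 0.03125 + 0.015625 + 0.0078125
    = 103/128 = 0.8046875
Since 0.8046875 <= 1, Kraft's inequality IS satisfied.
A prefix code with these lengths CAN exist.

Kraft sum = 0.8046875. Satisfied.


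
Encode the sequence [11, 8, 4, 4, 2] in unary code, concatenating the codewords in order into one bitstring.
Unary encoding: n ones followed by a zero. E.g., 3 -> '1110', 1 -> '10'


Encode each number as n ones followed by a terminating 0:
  11 -> 111111111110 (12 bits)
  8 -> 111111110 (9 bits)
  4 -> 11110 (5 bits)
  4 -> 11110 (5 bits)
  2 -> 110 (3 bits)
Total length = 12 + 9 + 5 + 5 + 3 = 34 bits.

Unary([11, 8, 4, 4, 2]) = 1111111111101111111101111011110110 (34 bits)


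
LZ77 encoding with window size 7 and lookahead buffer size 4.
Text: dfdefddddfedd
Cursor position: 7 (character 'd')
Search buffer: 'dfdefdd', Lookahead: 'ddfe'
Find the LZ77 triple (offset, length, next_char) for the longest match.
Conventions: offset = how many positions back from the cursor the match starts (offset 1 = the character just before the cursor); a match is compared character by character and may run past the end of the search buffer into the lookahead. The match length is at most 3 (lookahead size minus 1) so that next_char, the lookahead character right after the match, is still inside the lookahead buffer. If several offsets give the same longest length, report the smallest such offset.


Try each offset into the search buffer:
  offset=1 (pos 6, char 'd'): match length 2
  offset=2 (pos 5, char 'd'): match length 2
  offset=3 (pos 4, char 'f'): match length 0
  offset=4 (pos 3, char 'e'): match length 0
  offset=5 (pos 2, char 'd'): match length 1
  offset=6 (pos 1, char 'f'): match length 0
  offset=7 (pos 0, char 'd'): match length 1
Longest match has length 2, found at offsets 1, 2; take the smallest, offset 1.
next_char = character at position 7 + 2 = 9 -> 'f'

Best match: offset=1, length=2 (matching 'dd' starting at position 6)
LZ77 triple: (1, 2, 'f')


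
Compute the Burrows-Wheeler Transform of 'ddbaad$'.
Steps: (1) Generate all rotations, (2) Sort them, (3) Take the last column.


Rotations (sorted):
  0: $ddbaad -> last char: d
  1: aad$ddb -> last char: b
  2: ad$ddba -> last char: a
  3: baad$dd -> last char: d
  4: d$ddbaa -> last char: a
  5: dbaad$d -> last char: d
  6: ddbaad$ -> last char: $


BWT = dbadad$


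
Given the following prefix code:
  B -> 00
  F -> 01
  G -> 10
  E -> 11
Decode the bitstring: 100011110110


Decoding step by step:
Bits 10 -> G
Bits 00 -> B
Bits 11 -> E
Bits 11 -> E
Bits 01 -> F
Bits 10 -> G


Decoded message: GBEEFG


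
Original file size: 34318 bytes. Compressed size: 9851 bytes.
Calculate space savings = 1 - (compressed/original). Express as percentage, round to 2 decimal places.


ratio = compressed/original = 9851/34318 = 0.287051
savings = 1 - ratio = 1 - 0.287051 = 0.712949
as a percentage: 0.712949 * 100 = 71.29%

Space savings = 1 - 9851/34318 = 71.29%


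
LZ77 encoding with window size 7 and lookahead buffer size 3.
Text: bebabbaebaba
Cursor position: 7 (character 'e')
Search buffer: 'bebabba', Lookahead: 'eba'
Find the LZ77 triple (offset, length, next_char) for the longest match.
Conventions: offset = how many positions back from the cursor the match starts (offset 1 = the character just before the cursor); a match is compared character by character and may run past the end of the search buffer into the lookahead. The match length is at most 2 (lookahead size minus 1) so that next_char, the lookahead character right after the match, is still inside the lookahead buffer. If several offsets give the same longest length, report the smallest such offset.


Try each offset into the search buffer:
  offset=1 (pos 6, char 'a'): match length 0
  offset=2 (pos 5, char 'b'): match length 0
  offset=3 (pos 4, char 'b'): match length 0
  offset=4 (pos 3, char 'a'): match length 0
  offset=5 (pos 2, char 'b'): match length 0
  offset=6 (pos 1, char 'e'): match length 2
  offset=7 (pos 0, char 'b'): match length 0
Longest match has length 2 at offset 6.
next_char = character at position 7 + 2 = 9 -> 'a'

Best match: offset=6, length=2 (matching 'eb' starting at position 1)
LZ77 triple: (6, 2, 'a')


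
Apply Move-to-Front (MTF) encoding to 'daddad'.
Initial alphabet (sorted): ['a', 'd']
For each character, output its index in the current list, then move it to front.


MTF encoding:
'd': index 1 in ['a', 'd'] -> ['d', 'a']
'a': index 1 in ['d', 'a'] -> ['a', 'd']
'd': index 1 in ['a', 'd'] -> ['d', 'a']
'd': index 0 in ['d', 'a'] -> ['d', 'a']
'a': index 1 in ['d', 'a'] -> ['a', 'd']
'd': index 1 in ['a', 'd'] -> ['d', 'a']


Output: [1, 1, 1, 0, 1, 1]


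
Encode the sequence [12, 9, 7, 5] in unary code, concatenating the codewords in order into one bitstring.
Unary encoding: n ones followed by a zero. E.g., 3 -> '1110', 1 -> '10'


Encode each number as n ones followed by a terminating 0:
  12 -> 1111111111110 (13 bits)
  9 -> 1111111110 (10 bits)
  7 -> 11111110 (8 bits)
  5 -> 111110 (6 bits)
Total length = 13 + 10 + 8 + 6 = 37 bits.

Unary([12, 9, 7, 5]) = 1111111111110111111111011111110111110 (37 bits)


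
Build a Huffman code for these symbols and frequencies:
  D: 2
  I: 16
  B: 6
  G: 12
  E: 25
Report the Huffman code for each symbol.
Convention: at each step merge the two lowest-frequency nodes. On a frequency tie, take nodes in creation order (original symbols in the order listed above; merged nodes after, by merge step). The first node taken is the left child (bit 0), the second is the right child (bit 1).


Huffman tree construction:
Step 1: Merge D(2) + B(6) = 8
Step 2: Merge (D+B)(8) + G(12) = 20
Step 3: Merge I(16) + ((D+B)+G)(20) = 36
Step 4: Merge E(25) + (I+((D+B)+G))(36) = 61
Read each symbol's code off the tree from the root (left child = 0, right child = 1).

Codes:
  D: 1100 (length 4)
  I: 10 (length 2)
  B: 1101 (length 4)
  G: 111 (length 3)
  E: 0 (length 1)
Average code length: 125/61 = 2.0492 bits/symbol


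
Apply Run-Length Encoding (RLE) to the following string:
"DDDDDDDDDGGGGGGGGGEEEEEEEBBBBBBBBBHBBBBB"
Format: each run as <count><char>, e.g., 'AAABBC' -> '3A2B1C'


Scanning runs left to right:
  i=0: run of 'D' x 9 -> '9D'
  i=9: run of 'G' x 9 -> '9G'
  i=18: run of 'E' x 7 -> '7E'
  i=25: run of 'B' x 9 -> '9B'
  i=34: run of 'H' x 1 -> '1H'
  i=35: run of 'B' x 5 -> '5B'

RLE = 9D9G7E9B1H5B


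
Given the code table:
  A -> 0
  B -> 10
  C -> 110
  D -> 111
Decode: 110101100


Decoding:
110 -> C
10 -> B
110 -> C
0 -> A


Result: CBCA


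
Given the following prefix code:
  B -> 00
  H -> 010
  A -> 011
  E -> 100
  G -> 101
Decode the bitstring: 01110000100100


Decoding step by step:
Bits 011 -> A
Bits 100 -> E
Bits 00 -> B
Bits 100 -> E
Bits 100 -> E


Decoded message: AEBEE


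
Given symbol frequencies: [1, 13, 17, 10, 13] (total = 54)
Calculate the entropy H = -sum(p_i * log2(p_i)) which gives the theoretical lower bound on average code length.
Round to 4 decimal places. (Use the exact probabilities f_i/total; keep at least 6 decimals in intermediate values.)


Per-symbol terms -p_i * log2(p_i) with p_i = f_i/54:
  p = 1/54 = 0.018519: log2(p) = -5.754888, -p*log2(p) = 0.106572
  p = 13/54 = 0.240741: log2(p) = -2.054448, -p*log2(p) = 0.494589
  p = 17/54 = 0.314815: log2(p) = -1.667425, -p*log2(p) = 0.524930
  p = 10/54 = 0.185185: log2(p) = -2.432959, -p*log2(p) = 0.450548
  p = 13/54 = 0.240741: log2(p) = -2.054448, -p*log2(p) = 0.494589
H = 0.106572 + 0.494589 + 0.524930 + 0.450548 + 0.494589 = 2.071228

H = 2.0712 bits/symbol


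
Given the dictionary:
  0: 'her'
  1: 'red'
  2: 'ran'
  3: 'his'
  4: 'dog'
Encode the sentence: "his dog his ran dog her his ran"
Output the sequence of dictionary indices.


Look up each word in the dictionary:
  'his' -> 3
  'dog' -> 4
  'his' -> 3
  'ran' -> 2
  'dog' -> 4
  'her' -> 0
  'his' -> 3
  'ran' -> 2

Encoded: [3, 4, 3, 2, 4, 0, 3, 2]


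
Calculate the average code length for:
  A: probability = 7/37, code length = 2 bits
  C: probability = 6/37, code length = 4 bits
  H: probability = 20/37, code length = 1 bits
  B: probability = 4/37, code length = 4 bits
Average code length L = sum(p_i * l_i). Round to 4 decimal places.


Weighted contributions p_i * l_i:
  A: (7/37) * 2 = 14/37
  C: (6/37) * 4 = 24/37
  H: (20/37) * 1 = 20/37
  B: (4/37) * 4 = 16/37
Sum = (14 + 24 + 20 + 16)/37 = 74/37

L = 74/37 = 2.0000 bits/symbol


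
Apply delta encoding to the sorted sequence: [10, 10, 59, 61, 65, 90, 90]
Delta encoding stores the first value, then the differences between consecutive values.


First value: 10
Deltas:
  10 - 10 = 0
  59 - 10 = 49
  61 - 59 = 2
  65 - 61 = 4
  90 - 65 = 25
  90 - 90 = 0


Delta encoded: [10, 0, 49, 2, 4, 25, 0]


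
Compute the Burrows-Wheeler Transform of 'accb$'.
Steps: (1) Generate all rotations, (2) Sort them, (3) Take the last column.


Rotations (sorted):
  0: $accb -> last char: b
  1: accb$ -> last char: $
  2: b$acc -> last char: c
  3: cb$ac -> last char: c
  4: ccb$a -> last char: a


BWT = b$cca


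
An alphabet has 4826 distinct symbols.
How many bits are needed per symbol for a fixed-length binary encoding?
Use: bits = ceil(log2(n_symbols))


log2(4826) = 12.2366
Bracket: 2^12 = 4096 < 4826 <= 2^13 = 8192
So ceil(log2(4826)) = 13

bits = ceil(log2(4826)) = ceil(12.2366) = 13 bits


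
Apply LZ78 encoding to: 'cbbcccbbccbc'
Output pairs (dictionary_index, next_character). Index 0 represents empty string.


LZ78 encoding steps:
Dictionary: {0: ''}
Step 1: w='' (idx 0), next='c' -> output (0, 'c'), add 'c' as idx 1
Step 2: w='' (idx 0), next='b' -> output (0, 'b'), add 'b' as idx 2
Step 3: w='b' (idx 2), next='c' -> output (2, 'c'), add 'bc' as idx 3
Step 4: w='c' (idx 1), next='c' -> output (1, 'c'), add 'cc' as idx 4
Step 5: w='b' (idx 2), next='b' -> output (2, 'b'), add 'bb' as idx 5
Step 6: w='cc' (idx 4), next='b' -> output (4, 'b'), add 'ccb' as idx 6
Step 7: w='c' (idx 1), end of input -> output (1, '')


Encoded: [(0, 'c'), (0, 'b'), (2, 'c'), (1, 'c'), (2, 'b'), (4, 'b'), (1, '')]


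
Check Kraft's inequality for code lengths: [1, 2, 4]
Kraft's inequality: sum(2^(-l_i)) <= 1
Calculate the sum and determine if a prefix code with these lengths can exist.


Sum = 2^(-1) + 2^(-2) + 2^(-4)
    = 0.5 + 0.25 + 0.0625
    = 13/16 = 0.8125
Since 0.8125 <= 1, Kraft's inequality IS satisfied.
A prefix code with these lengths CAN exist.

Kraft sum = 0.8125. Satisfied.


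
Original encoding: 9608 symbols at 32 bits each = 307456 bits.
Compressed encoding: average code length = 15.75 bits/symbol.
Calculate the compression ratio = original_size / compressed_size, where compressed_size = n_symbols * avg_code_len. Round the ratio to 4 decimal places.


original_size = n_symbols * orig_bits = 9608 * 32 = 307456 bits
compressed_size = n_symbols * avg_code_len = 9608 * 15.75 = 151326.0 bits
ratio = original_size / compressed_size = 307456 / 151326.0 = 2.0317

Compression ratio = 2.0317


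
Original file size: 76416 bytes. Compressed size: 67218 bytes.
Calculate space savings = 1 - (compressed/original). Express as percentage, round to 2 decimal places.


ratio = compressed/original = 67218/76416 = 0.879633
savings = 1 - ratio = 1 - 0.879633 = 0.120367
as a percentage: 0.120367 * 100 = 12.04%

Space savings = 1 - 67218/76416 = 12.04%


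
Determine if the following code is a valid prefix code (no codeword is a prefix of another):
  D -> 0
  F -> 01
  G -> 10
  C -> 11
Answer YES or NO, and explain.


Checking each pair (does one codeword prefix another?):
  D='0' vs F='01': prefix -- VIOLATION

NO -- this is NOT a valid prefix code. D (0) is a prefix of F (01).


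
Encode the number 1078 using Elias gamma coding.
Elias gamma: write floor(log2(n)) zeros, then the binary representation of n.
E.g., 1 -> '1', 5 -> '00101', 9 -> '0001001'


num_bits = floor(log2(1078)) + 1 = 11
leading_zeros = num_bits - 1 = 10
binary(1078) = 10000110110

Elias gamma(1078) = '0000000000' + '10000110110' = 000000000010000110110 (21 bits)


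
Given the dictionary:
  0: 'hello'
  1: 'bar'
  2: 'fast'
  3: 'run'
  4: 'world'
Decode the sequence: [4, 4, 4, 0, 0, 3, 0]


Look up each index in the dictionary:
  4 -> 'world'
  4 -> 'world'
  4 -> 'world'
  0 -> 'hello'
  0 -> 'hello'
  3 -> 'run'
  0 -> 'hello'

Decoded: "world world world hello hello run hello"


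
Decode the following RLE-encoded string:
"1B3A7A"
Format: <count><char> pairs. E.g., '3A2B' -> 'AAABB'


Expanding each <count><char> pair:
  1B -> 'B'
  3A -> 'AAA'
  7A -> 'AAAAAAA'

Decoded = BAAAAAAAAAA


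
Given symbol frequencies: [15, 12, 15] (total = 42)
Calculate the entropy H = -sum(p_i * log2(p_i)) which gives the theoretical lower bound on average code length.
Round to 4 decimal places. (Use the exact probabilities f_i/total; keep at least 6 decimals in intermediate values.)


Per-symbol terms -p_i * log2(p_i) with p_i = f_i/42:
  p = 15/42 = 0.357143: log2(p) = -1.485427, -p*log2(p) = 0.530510
  p = 12/42 = 0.285714: log2(p) = -1.807355, -p*log2(p) = 0.516387
  p = 15/42 = 0.357143: log2(p) = -1.485427, -p*log2(p) = 0.530510
H = 0.530510 + 0.516387 + 0.530510 = 1.577407

H = 1.5774 bits/symbol


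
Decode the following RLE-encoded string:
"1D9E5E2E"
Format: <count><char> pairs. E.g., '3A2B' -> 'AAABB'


Expanding each <count><char> pair:
  1D -> 'D'
  9E -> 'EEEEEEEEE'
  5E -> 'EEEEE'
  2E -> 'EE'

Decoded = DEEEEEEEEEEEEEEEE


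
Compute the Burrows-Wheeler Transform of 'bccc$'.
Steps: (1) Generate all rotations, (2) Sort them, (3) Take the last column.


Rotations (sorted):
  0: $bccc -> last char: c
  1: bccc$ -> last char: $
  2: c$bcc -> last char: c
  3: cc$bc -> last char: c
  4: ccc$b -> last char: b


BWT = c$ccb
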